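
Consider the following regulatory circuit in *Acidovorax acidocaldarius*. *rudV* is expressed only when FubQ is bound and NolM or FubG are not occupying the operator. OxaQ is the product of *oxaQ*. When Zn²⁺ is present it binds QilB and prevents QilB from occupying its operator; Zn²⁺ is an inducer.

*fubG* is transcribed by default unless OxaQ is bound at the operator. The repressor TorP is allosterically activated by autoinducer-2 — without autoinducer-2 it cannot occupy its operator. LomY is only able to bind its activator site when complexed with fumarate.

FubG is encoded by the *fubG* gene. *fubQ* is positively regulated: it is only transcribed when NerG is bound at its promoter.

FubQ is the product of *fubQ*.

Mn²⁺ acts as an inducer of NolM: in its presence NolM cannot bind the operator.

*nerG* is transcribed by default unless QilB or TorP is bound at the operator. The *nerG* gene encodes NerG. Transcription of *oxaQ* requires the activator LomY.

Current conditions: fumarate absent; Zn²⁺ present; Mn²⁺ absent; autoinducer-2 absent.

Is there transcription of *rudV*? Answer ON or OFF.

Mn²⁺ is absent, so NolM is active.
Fumarate is absent, so LomY is inactive.
Required activator LomY is absent, so *oxaQ* is not transcribed.
So OxaQ is not produced.
With no repressor bound, *fubG* is transcribed.
So FubG is produced and active.
Zn²⁺ is present, so QilB is inactive.
Autoinducer-2 is absent, so TorP is inactive.
With no repressor bound, *nerG* is transcribed.
So NerG is produced and active.
No repressor is bound and NerG is active, so *fubQ* is transcribed.
So FubQ is produced and active.
With repressor NolM bound, *rudV* is not transcribed.

OFF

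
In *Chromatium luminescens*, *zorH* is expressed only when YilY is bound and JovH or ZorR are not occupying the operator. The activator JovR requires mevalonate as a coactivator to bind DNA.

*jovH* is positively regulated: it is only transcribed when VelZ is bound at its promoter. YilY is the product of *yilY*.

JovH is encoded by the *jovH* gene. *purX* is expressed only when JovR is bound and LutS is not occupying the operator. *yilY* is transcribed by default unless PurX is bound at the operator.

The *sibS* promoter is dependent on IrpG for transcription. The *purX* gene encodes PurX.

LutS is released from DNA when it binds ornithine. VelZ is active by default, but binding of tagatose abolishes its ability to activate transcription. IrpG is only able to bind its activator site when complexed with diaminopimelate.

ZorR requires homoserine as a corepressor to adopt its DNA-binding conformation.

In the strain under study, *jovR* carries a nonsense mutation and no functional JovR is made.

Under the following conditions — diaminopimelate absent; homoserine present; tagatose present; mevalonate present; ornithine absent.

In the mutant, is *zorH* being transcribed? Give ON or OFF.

Tagatose is present, so VelZ is inactive.
Required activator VelZ is absent, so *jovH* is not transcribed.
So JovH is not produced.
JovR is non-functional in this strain, so it has no effect.
Ornithine is absent, so LutS is active.
With repressor LutS bound, *purX* is not transcribed.
So PurX is not produced.
With no repressor bound, *yilY* is transcribed.
So YilY is produced and active.
Homoserine is present, so ZorR is active.
With repressor ZorR bound, *zorH* is not transcribed.

OFF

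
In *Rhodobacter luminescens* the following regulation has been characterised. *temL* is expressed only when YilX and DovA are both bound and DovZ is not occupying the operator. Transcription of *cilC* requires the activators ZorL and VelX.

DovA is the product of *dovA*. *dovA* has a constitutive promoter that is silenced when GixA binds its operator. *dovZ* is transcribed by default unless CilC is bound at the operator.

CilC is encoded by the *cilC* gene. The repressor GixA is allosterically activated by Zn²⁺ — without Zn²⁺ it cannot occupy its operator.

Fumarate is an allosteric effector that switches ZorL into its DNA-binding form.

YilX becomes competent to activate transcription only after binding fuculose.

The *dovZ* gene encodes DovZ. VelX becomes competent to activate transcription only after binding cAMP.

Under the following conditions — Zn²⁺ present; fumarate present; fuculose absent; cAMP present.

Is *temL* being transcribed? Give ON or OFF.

OFF

Fumarate is present, so ZorL is active.
cAMP is present, so VelX is active.
No repressor is bound and ZorL and VelX are active, so *cilC* is transcribed.
So CilC is produced and active.
With repressor CilC bound, *dovZ* is not transcribed.
So DovZ is not produced.
Fuculose is absent, so YilX is inactive.
Zn²⁺ is present, so GixA is active.
With repressor GixA bound, *dovA* is not transcribed.
So DovA is not produced.
Required activator YilX is absent, so *temL* is not transcribed.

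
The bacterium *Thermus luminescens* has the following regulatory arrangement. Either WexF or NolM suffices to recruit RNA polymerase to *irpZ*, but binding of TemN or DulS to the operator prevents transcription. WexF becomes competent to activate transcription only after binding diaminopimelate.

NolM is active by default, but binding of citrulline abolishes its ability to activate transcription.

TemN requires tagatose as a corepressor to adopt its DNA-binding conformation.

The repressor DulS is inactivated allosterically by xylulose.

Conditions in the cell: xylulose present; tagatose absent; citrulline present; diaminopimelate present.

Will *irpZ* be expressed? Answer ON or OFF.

ON

Diaminopimelate is present, so WexF is active.
Citrulline is present, so NolM is inactive.
Tagatose is absent, so TemN is inactive.
Xylulose is present, so DulS is inactive.
Activator WexF is present, so *irpZ* is transcribed.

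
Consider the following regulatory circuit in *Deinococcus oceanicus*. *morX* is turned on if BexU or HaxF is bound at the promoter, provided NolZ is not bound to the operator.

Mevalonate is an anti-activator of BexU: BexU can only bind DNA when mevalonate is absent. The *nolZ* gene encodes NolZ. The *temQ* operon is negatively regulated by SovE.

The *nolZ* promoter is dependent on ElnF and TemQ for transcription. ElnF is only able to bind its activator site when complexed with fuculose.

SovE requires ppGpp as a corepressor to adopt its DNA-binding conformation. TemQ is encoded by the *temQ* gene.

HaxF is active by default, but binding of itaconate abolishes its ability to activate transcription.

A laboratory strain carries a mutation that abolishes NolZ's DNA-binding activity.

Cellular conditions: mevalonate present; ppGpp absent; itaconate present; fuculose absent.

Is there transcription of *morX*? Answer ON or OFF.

OFF

Mevalonate is present, so BexU is inactive.
Itaconate is present, so HaxF is inactive.
NolZ is non-functional in this strain, so it has no effect.
No activator is available at the *morX* promoter, so *morX* is not transcribed.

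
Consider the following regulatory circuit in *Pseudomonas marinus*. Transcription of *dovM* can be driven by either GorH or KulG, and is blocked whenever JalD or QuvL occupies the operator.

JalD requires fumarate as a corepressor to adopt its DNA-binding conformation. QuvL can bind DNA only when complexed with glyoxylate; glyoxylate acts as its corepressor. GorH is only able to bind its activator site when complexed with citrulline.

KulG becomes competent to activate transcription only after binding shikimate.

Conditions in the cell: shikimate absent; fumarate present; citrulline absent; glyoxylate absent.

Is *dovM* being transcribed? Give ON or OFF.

Fumarate is present, so JalD is active.
Glyoxylate is absent, so QuvL is inactive.
Citrulline is absent, so GorH is inactive.
Shikimate is absent, so KulG is inactive.
With repressor JalD bound, *dovM* is not transcribed.

OFF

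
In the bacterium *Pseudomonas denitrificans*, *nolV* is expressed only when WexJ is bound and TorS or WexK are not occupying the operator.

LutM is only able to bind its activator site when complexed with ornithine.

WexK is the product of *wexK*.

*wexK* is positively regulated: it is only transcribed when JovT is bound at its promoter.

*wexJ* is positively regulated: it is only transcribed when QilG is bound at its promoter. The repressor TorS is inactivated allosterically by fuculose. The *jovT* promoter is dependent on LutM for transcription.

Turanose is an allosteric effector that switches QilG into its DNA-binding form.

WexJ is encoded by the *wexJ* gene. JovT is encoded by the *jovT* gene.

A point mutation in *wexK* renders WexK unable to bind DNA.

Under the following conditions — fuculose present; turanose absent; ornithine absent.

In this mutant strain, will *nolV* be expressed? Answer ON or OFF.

OFF

Fuculose is present, so TorS is inactive.
WexK is non-functional in this strain, so it has no effect.
Turanose is absent, so QilG is inactive.
Required activator QilG is absent, so *wexJ* is not transcribed.
So WexJ is not produced.
Required activator WexJ is absent, so *nolV* is not transcribed.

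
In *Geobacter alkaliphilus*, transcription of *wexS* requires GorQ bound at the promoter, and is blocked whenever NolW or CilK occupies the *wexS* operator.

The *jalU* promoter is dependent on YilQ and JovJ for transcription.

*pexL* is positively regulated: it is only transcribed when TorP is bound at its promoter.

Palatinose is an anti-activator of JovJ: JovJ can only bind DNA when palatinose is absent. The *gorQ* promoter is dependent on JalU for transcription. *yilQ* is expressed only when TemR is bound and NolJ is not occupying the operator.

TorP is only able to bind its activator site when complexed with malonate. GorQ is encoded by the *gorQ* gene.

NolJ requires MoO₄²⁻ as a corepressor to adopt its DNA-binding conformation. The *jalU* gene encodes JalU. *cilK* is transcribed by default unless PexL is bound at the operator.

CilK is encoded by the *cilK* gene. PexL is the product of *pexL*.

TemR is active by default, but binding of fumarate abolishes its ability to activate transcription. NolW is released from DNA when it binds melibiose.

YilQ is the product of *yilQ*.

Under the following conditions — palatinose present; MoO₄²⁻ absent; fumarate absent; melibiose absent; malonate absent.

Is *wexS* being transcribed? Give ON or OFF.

OFF

Melibiose is absent, so NolW is active.
Fumarate is absent, so TemR is active.
MoO₄²⁻ is absent, so NolJ is inactive.
No repressor is bound and TemR is active, so *yilQ* is transcribed.
So YilQ is produced and active.
Palatinose is present, so JovJ is inactive.
Required activator JovJ is absent, so *jalU* is not transcribed.
So JalU is not produced.
Required activator JalU is absent, so *gorQ* is not transcribed.
So GorQ is not produced.
Malonate is absent, so TorP is inactive.
Required activator TorP is absent, so *pexL* is not transcribed.
So PexL is not produced.
With no repressor bound, *cilK* is transcribed.
So CilK is produced and active.
With repressor NolW bound, *wexS* is not transcribed.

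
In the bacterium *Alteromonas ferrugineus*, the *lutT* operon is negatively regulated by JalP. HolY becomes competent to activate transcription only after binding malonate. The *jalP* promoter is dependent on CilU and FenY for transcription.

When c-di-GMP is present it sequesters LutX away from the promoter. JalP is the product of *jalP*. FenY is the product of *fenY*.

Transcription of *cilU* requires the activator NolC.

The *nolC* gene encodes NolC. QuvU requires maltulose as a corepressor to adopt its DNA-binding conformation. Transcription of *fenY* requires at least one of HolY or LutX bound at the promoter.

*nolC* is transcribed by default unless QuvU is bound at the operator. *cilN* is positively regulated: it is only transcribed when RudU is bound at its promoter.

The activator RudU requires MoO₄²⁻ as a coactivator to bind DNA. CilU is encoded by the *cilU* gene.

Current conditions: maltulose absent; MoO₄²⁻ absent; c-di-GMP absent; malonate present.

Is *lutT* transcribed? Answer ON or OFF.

Maltulose is absent, so QuvU is inactive.
With no repressor bound, *nolC* is transcribed.
So NolC is produced and active.
No repressor is bound and NolC is active, so *cilU* is transcribed.
So CilU is produced and active.
Malonate is present, so HolY is active.
c-di-GMP is absent, so LutX is active.
Activator HolY is present, so *fenY* is transcribed.
So FenY is produced and active.
No repressor is bound and CilU and FenY are active, so *jalP* is transcribed.
So JalP is produced and active.
With repressor JalP bound, *lutT* is not transcribed.

OFF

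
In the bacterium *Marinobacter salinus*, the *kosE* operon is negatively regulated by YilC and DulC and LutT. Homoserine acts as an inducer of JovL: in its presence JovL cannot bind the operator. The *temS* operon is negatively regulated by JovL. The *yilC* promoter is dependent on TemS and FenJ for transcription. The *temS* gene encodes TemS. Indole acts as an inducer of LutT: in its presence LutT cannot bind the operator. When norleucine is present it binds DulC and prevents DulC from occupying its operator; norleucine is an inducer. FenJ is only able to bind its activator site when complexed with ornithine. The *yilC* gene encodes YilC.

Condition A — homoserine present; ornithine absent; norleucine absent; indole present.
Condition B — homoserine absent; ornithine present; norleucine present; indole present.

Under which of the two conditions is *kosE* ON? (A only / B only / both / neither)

Condition A:
Homoserine is present, so JovL is inactive.
With no repressor bound, *temS* is transcribed.
So TemS is produced and active.
Ornithine is absent, so FenJ is inactive.
Required activator FenJ is absent, so *yilC* is not transcribed.
So YilC is not produced.
Norleucine is absent, so DulC is active.
Indole is present, so LutT is inactive.
With repressor DulC bound, *kosE* is not transcribed.
→ *kosE* is OFF in A.
Condition B:
Homoserine is absent, so JovL is active.
With repressor JovL bound, *temS* is not transcribed.
So TemS is not produced.
Ornithine is present, so FenJ is active.
Required activator TemS is absent, so *yilC* is not transcribed.
So YilC is not produced.
Norleucine is present, so DulC is inactive.
Indole is present, so LutT is inactive.
With no repressor bound, *kosE* is transcribed.
→ *kosE* is ON in B.

B only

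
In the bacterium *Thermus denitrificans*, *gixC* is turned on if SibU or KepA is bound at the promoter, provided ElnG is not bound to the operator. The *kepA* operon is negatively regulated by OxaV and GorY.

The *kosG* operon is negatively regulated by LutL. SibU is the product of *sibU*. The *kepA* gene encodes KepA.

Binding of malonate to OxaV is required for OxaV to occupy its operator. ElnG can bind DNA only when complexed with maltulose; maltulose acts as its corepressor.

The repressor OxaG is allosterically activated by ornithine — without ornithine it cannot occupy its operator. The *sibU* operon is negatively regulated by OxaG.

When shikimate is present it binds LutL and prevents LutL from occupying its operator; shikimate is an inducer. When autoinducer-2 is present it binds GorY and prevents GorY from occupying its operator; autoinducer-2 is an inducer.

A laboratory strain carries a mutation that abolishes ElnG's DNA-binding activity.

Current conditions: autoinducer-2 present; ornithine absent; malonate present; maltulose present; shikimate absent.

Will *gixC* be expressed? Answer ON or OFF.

ON

Ornithine is absent, so OxaG is inactive.
With no repressor bound, *sibU* is transcribed.
So SibU is produced and active.
Malonate is present, so OxaV is active.
Autoinducer-2 is present, so GorY is inactive.
With repressor OxaV bound, *kepA* is not transcribed.
So KepA is not produced.
ElnG is non-functional in this strain, so it has no effect.
Activator SibU is present, so *gixC* is transcribed.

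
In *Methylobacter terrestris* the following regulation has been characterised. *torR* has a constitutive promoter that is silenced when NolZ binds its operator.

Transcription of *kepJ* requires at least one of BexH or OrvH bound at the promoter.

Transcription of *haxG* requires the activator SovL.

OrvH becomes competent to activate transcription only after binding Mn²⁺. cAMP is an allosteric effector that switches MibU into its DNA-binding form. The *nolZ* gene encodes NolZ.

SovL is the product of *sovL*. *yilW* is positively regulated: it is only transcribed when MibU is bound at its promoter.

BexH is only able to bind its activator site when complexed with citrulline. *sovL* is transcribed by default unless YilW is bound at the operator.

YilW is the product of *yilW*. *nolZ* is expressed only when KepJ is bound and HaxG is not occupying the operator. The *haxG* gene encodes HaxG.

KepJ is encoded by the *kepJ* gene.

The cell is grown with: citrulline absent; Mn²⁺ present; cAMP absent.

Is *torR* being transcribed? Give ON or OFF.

cAMP is absent, so MibU is inactive.
Required activator MibU is absent, so *yilW* is not transcribed.
So YilW is not produced.
With no repressor bound, *sovL* is transcribed.
So SovL is produced and active.
No repressor is bound and SovL is active, so *haxG* is transcribed.
So HaxG is produced and active.
Citrulline is absent, so BexH is inactive.
Mn²⁺ is present, so OrvH is active.
Activator OrvH is present, so *kepJ* is transcribed.
So KepJ is produced and active.
With repressor HaxG bound, *nolZ* is not transcribed.
So NolZ is not produced.
With no repressor bound, *torR* is transcribed.

ON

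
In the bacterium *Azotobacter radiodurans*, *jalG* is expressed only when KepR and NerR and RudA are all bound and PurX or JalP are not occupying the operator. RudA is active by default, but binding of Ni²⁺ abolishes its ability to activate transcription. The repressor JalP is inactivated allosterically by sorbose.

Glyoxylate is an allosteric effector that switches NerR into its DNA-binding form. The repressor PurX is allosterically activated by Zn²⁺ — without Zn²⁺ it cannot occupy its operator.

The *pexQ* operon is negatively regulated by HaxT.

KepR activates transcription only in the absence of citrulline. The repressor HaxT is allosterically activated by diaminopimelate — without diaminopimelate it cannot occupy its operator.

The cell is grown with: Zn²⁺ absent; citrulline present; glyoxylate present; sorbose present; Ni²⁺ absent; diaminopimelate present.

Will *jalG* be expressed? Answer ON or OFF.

OFF

Zn²⁺ is absent, so PurX is inactive.
Citrulline is present, so KepR is inactive.
Glyoxylate is present, so NerR is active.
Ni²⁺ is absent, so RudA is active.
Sorbose is present, so JalP is inactive.
Required activator KepR is absent, so *jalG* is not transcribed.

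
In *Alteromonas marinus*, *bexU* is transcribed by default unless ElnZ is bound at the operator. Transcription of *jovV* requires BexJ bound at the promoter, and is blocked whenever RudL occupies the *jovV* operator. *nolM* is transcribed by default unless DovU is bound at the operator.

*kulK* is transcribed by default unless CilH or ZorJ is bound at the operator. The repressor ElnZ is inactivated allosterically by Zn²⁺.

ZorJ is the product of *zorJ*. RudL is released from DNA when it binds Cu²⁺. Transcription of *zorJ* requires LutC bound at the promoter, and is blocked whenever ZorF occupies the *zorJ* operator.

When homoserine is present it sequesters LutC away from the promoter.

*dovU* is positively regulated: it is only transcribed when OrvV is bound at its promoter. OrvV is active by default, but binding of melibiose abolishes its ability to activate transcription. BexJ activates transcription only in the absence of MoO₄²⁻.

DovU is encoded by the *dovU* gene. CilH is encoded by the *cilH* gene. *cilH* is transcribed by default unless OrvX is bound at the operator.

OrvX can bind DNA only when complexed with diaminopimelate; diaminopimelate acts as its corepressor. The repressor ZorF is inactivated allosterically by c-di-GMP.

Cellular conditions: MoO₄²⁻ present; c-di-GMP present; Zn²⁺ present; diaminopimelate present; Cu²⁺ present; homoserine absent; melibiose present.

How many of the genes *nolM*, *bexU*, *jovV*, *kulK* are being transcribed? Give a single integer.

2

Melibiose is present, so OrvV is inactive.
Required activator OrvV is absent, so *dovU* is not transcribed.
So DovU is not produced.
With no repressor bound, *nolM* is transcribed.
→ *nolM* is ON.
Zn²⁺ is present, so ElnZ is inactive.
With no repressor bound, *bexU* is transcribed.
→ *bexU* is ON.
MoO₄²⁻ is present, so BexJ is inactive.
Cu²⁺ is present, so RudL is inactive.
Required activator BexJ is absent, so *jovV* is not transcribed.
→ *jovV* is OFF.
Diaminopimelate is present, so OrvX is active.
With repressor OrvX bound, *cilH* is not transcribed.
So CilH is not produced.
Homoserine is absent, so LutC is active.
c-di-GMP is present, so ZorF is inactive.
No repressor is bound and LutC is active, so *zorJ* is transcribed.
So ZorJ is produced and active.
With repressor ZorJ bound, *kulK* is not transcribed.
→ *kulK* is OFF.
2 of the 4 genes are transcribed.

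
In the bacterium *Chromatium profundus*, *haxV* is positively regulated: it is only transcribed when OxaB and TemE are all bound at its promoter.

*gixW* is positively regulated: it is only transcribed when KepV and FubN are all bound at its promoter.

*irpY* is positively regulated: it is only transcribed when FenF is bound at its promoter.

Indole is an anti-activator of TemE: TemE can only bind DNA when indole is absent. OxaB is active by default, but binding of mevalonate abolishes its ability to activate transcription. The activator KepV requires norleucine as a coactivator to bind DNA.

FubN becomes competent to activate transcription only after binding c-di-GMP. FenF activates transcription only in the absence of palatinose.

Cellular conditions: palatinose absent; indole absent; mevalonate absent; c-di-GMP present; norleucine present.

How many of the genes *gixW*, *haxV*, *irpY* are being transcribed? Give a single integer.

Norleucine is present, so KepV is active.
c-di-GMP is present, so FubN is active.
No repressor is bound and KepV and FubN are active, so *gixW* is transcribed.
→ *gixW* is ON.
Mevalonate is absent, so OxaB is active.
Indole is absent, so TemE is active.
No repressor is bound and OxaB and TemE are active, so *haxV* is transcribed.
→ *haxV* is ON.
Palatinose is absent, so FenF is active.
No repressor is bound and FenF is active, so *irpY* is transcribed.
→ *irpY* is ON.
3 of the 3 genes are transcribed.

3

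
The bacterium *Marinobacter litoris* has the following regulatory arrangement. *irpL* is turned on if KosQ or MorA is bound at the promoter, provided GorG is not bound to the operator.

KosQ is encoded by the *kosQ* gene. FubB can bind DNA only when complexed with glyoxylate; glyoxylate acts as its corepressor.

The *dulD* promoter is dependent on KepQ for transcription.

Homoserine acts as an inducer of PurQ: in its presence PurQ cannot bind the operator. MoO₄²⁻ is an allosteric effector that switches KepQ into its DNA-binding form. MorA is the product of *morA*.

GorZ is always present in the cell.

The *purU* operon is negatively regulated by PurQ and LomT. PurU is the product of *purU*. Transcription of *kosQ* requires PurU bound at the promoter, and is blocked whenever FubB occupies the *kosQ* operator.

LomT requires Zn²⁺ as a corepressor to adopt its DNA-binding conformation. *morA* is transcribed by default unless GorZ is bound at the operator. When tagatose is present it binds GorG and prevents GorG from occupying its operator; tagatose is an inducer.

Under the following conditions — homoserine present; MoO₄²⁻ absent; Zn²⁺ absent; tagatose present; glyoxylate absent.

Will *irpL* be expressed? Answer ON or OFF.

Tagatose is present, so GorG is inactive.
Glyoxylate is absent, so FubB is inactive.
Homoserine is present, so PurQ is inactive.
Zn²⁺ is absent, so LomT is inactive.
With no repressor bound, *purU* is transcribed.
So PurU is produced and active.
No repressor is bound and PurU is active, so *kosQ* is transcribed.
So KosQ is produced and active.
GorZ is produced constitutively and is active.
With repressor GorZ bound, *morA* is not transcribed.
So MorA is not produced.
Activator KosQ is present, so *irpL* is transcribed.

ON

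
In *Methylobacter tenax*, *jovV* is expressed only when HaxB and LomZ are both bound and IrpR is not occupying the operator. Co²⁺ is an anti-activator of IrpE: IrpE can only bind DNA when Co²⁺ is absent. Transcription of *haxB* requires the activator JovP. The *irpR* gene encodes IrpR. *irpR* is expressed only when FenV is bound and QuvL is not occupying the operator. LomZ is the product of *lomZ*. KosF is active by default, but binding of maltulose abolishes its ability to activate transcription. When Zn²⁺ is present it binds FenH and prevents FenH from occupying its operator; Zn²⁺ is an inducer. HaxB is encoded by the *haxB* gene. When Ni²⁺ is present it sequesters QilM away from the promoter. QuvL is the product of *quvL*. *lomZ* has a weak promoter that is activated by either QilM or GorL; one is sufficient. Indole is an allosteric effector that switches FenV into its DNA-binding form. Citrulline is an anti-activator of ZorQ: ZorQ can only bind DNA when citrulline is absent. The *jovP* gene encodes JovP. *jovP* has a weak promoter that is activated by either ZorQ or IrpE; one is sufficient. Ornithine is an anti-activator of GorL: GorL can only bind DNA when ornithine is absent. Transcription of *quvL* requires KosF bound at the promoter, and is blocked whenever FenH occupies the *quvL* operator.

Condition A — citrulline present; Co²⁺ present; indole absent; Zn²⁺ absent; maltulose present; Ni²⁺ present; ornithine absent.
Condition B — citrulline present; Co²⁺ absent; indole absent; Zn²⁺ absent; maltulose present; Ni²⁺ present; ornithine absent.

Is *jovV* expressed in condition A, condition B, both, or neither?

B only

Condition A:
Citrulline is present, so ZorQ is inactive.
Co²⁺ is present, so IrpE is inactive.
No activator is available at the *jovP* promoter, so *jovP* is not transcribed.
So JovP is not produced.
Required activator JovP is absent, so *haxB* is not transcribed.
So HaxB is not produced.
Indole is absent, so FenV is inactive.
Zn²⁺ is absent, so FenH is active.
Maltulose is present, so KosF is inactive.
With repressor FenH bound, *quvL* is not transcribed.
So QuvL is not produced.
Required activator FenV is absent, so *irpR* is not transcribed.
So IrpR is not produced.
Ni²⁺ is present, so QilM is inactive.
Ornithine is absent, so GorL is active.
Activator GorL is present, so *lomZ* is transcribed.
So LomZ is produced and active.
Required activator HaxB is absent, so *jovV* is not transcribed.
→ *jovV* is OFF in A.
Condition B:
Citrulline is present, so ZorQ is inactive.
Co²⁺ is absent, so IrpE is active.
Activator IrpE is present, so *jovP* is transcribed.
So JovP is produced and active.
No repressor is bound and JovP is active, so *haxB* is transcribed.
So HaxB is produced and active.
Indole is absent, so FenV is inactive.
Zn²⁺ is absent, so FenH is active.
Maltulose is present, so KosF is inactive.
With repressor FenH bound, *quvL* is not transcribed.
So QuvL is not produced.
Required activator FenV is absent, so *irpR* is not transcribed.
So IrpR is not produced.
Ni²⁺ is present, so QilM is inactive.
Ornithine is absent, so GorL is active.
Activator GorL is present, so *lomZ* is transcribed.
So LomZ is produced and active.
No repressor is bound and HaxB and LomZ are active, so *jovV* is transcribed.
→ *jovV* is ON in B.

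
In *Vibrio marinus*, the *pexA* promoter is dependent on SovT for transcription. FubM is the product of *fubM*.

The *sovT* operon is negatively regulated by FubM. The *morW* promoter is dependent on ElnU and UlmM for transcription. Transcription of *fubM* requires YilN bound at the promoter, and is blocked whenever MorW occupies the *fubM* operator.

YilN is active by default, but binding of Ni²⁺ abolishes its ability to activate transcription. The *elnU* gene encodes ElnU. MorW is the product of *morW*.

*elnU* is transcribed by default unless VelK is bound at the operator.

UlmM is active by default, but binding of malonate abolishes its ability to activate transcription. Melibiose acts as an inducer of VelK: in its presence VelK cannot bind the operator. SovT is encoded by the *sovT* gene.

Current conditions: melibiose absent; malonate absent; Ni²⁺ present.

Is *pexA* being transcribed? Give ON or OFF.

Melibiose is absent, so VelK is active.
With repressor VelK bound, *elnU* is not transcribed.
So ElnU is not produced.
Malonate is absent, so UlmM is active.
Required activator ElnU is absent, so *morW* is not transcribed.
So MorW is not produced.
Ni²⁺ is present, so YilN is inactive.
Required activator YilN is absent, so *fubM* is not transcribed.
So FubM is not produced.
With no repressor bound, *sovT* is transcribed.
So SovT is produced and active.
No repressor is bound and SovT is active, so *pexA* is transcribed.

ON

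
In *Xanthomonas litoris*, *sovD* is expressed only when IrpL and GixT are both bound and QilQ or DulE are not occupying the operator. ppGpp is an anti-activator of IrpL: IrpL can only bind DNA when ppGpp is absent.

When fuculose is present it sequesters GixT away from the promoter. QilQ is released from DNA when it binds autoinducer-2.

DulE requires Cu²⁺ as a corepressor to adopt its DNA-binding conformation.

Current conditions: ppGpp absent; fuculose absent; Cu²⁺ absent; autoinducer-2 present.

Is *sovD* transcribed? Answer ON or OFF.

ON

Autoinducer-2 is present, so QilQ is inactive.
ppGpp is absent, so IrpL is active.
Cu²⁺ is absent, so DulE is inactive.
Fuculose is absent, so GixT is active.
No repressor is bound and IrpL and GixT are active, so *sovD* is transcribed.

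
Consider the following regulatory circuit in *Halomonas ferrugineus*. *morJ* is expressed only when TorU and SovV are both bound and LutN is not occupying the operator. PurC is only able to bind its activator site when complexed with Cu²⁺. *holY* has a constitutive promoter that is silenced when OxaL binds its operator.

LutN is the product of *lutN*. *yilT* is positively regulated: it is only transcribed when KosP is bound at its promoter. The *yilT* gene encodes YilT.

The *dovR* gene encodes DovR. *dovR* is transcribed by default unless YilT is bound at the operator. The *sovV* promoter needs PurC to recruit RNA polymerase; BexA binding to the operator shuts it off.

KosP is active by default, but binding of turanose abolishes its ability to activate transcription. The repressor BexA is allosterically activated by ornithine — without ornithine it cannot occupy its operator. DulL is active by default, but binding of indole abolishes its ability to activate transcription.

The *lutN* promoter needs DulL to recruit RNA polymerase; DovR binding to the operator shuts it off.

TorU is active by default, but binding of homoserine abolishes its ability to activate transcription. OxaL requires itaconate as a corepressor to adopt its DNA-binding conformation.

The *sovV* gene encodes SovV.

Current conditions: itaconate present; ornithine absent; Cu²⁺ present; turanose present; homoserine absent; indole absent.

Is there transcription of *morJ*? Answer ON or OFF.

ON

Turanose is present, so KosP is inactive.
Required activator KosP is absent, so *yilT* is not transcribed.
So YilT is not produced.
With no repressor bound, *dovR* is transcribed.
So DovR is produced and active.
Indole is absent, so DulL is active.
With repressor DovR bound, *lutN* is not transcribed.
So LutN is not produced.
Homoserine is absent, so TorU is active.
Ornithine is absent, so BexA is inactive.
Cu²⁺ is present, so PurC is active.
No repressor is bound and PurC is active, so *sovV* is transcribed.
So SovV is produced and active.
No repressor is bound and TorU and SovV are active, so *morJ* is transcribed.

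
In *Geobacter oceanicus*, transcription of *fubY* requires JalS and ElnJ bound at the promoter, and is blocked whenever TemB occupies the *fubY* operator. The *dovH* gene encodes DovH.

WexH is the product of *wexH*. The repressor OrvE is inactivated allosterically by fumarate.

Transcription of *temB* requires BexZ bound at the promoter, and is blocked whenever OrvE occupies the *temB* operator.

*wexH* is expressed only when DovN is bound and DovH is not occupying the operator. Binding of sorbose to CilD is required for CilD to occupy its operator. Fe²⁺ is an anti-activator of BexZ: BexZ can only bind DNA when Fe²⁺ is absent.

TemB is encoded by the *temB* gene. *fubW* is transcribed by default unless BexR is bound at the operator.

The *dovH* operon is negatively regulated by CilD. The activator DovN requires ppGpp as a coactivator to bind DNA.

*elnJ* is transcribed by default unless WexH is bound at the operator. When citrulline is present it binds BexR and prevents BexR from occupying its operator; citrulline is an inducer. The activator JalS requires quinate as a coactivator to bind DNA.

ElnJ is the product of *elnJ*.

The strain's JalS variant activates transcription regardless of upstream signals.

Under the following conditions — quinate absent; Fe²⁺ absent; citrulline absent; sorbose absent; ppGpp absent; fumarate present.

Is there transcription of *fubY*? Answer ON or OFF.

Fe²⁺ is absent, so BexZ is active.
Fumarate is present, so OrvE is inactive.
No repressor is bound and BexZ is active, so *temB* is transcribed.
So TemB is produced and active.
JalS is constitutively active in this strain.
ppGpp is absent, so DovN is inactive.
Sorbose is absent, so CilD is inactive.
With no repressor bound, *dovH* is transcribed.
So DovH is produced and active.
With repressor DovH bound, *wexH* is not transcribed.
So WexH is not produced.
With no repressor bound, *elnJ* is transcribed.
So ElnJ is produced and active.
With repressor TemB bound, *fubY* is not transcribed.

OFF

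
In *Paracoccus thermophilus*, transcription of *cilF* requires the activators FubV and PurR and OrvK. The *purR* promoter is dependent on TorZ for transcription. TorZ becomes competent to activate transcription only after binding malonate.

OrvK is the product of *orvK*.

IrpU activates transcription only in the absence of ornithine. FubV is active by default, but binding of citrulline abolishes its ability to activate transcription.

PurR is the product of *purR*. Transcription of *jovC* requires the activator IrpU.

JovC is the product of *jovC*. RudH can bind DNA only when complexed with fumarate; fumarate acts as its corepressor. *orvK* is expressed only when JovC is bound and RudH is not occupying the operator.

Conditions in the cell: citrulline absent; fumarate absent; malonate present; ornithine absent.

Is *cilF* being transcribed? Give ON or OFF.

ON

Citrulline is absent, so FubV is active.
Malonate is present, so TorZ is active.
No repressor is bound and TorZ is active, so *purR* is transcribed.
So PurR is produced and active.
Fumarate is absent, so RudH is inactive.
Ornithine is absent, so IrpU is active.
No repressor is bound and IrpU is active, so *jovC* is transcribed.
So JovC is produced and active.
No repressor is bound and JovC is active, so *orvK* is transcribed.
So OrvK is produced and active.
No repressor is bound and FubV and PurR and OrvK are active, so *cilF* is transcribed.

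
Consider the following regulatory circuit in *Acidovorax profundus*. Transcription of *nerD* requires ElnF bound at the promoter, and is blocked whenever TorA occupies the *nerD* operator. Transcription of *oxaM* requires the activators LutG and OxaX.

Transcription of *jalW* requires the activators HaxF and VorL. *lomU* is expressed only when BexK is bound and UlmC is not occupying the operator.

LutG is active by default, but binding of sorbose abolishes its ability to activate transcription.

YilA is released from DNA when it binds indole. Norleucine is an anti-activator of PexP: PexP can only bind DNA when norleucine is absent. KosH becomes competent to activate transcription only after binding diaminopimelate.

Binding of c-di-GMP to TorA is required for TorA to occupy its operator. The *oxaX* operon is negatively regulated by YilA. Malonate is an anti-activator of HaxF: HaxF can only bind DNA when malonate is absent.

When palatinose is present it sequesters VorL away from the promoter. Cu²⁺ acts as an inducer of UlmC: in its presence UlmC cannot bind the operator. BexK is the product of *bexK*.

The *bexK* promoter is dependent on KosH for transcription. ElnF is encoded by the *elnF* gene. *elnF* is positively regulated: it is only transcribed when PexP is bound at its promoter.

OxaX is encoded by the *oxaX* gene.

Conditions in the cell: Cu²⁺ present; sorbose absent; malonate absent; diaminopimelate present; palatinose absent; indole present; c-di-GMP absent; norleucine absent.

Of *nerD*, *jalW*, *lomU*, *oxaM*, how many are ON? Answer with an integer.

4

Norleucine is absent, so PexP is active.
No repressor is bound and PexP is active, so *elnF* is transcribed.
So ElnF is produced and active.
c-di-GMP is absent, so TorA is inactive.
No repressor is bound and ElnF is active, so *nerD* is transcribed.
→ *nerD* is ON.
Malonate is absent, so HaxF is active.
Palatinose is absent, so VorL is active.
No repressor is bound and HaxF and VorL are active, so *jalW* is transcribed.
→ *jalW* is ON.
Cu²⁺ is present, so UlmC is inactive.
Diaminopimelate is present, so KosH is active.
No repressor is bound and KosH is active, so *bexK* is transcribed.
So BexK is produced and active.
No repressor is bound and BexK is active, so *lomU* is transcribed.
→ *lomU* is ON.
Sorbose is absent, so LutG is active.
Indole is present, so YilA is inactive.
With no repressor bound, *oxaX* is transcribed.
So OxaX is produced and active.
No repressor is bound and LutG and OxaX are active, so *oxaM* is transcribed.
→ *oxaM* is ON.
4 of the 4 genes are transcribed.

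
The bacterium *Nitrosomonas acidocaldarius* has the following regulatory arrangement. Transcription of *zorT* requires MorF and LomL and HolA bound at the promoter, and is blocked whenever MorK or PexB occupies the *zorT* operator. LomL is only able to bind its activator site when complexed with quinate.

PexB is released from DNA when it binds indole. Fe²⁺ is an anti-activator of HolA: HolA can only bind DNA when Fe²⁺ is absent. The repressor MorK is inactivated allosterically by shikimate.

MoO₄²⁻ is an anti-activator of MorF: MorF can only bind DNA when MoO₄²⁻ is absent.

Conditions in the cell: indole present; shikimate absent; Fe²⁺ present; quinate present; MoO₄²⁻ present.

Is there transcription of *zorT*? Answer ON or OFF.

Shikimate is absent, so MorK is active.
MoO₄²⁻ is present, so MorF is inactive.
Indole is present, so PexB is inactive.
Quinate is present, so LomL is active.
Fe²⁺ is present, so HolA is inactive.
With repressor MorK bound, *zorT* is not transcribed.

OFF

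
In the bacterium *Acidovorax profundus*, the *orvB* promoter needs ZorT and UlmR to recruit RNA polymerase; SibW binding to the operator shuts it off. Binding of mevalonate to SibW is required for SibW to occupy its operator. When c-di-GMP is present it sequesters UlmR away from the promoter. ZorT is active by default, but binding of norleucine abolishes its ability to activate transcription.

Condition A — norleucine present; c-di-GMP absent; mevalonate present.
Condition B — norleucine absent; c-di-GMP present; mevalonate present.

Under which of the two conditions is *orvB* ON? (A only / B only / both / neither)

neither

Condition A:
Norleucine is present, so ZorT is inactive.
c-di-GMP is absent, so UlmR is active.
Mevalonate is present, so SibW is active.
With repressor SibW bound, *orvB* is not transcribed.
→ *orvB* is OFF in A.
Condition B:
Norleucine is absent, so ZorT is active.
c-di-GMP is present, so UlmR is inactive.
Mevalonate is present, so SibW is active.
With repressor SibW bound, *orvB* is not transcribed.
→ *orvB* is OFF in B.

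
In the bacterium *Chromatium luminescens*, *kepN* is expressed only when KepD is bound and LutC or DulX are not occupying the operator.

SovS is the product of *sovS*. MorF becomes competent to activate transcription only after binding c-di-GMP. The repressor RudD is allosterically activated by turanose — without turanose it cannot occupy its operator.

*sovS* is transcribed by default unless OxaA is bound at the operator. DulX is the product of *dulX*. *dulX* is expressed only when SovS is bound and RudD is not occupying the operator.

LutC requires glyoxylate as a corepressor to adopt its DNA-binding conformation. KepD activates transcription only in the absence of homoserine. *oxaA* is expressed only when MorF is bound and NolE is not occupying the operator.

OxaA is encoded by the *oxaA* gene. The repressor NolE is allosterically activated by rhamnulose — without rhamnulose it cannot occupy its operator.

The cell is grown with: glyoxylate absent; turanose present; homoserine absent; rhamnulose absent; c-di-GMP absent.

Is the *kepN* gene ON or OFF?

ON

Homoserine is absent, so KepD is active.
Glyoxylate is absent, so LutC is inactive.
Turanose is present, so RudD is active.
c-di-GMP is absent, so MorF is inactive.
Rhamnulose is absent, so NolE is inactive.
Required activator MorF is absent, so *oxaA* is not transcribed.
So OxaA is not produced.
With no repressor bound, *sovS* is transcribed.
So SovS is produced and active.
With repressor RudD bound, *dulX* is not transcribed.
So DulX is not produced.
No repressor is bound and KepD is active, so *kepN* is transcribed.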